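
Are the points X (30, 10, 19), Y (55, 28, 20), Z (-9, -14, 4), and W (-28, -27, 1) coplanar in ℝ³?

With X as base: XY = (25, 18, 1), XZ = (-39, -24, -15), XW = (-58, -37, -18).
XZ × XW = (-123, 168, 51).
XY · (XZ × XW) = 0.
The scalar triple product vanishes, so the four points are coplanar.

Yes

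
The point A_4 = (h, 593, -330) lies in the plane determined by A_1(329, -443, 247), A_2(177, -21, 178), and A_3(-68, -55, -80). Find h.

-442

A normal to the plane is n = A_1A_2 × A_1A_3 = (-111222, -22311, 108558).
A_4 lies in the plane iff n · A_1A_4 = 0.
This gives (-111222)h + (-49160124) = 0, so h = -442.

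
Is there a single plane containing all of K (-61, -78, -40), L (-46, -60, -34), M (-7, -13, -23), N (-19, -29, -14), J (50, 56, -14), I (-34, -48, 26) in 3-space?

No

The plane through K, L, M has normal n = KL × KM = (-84, 69, 3) and equation n·P = -378.
Checking the remaining points: n·N = -447, n·J = -378, n·I = -378.
Since n·N = -447 ≠ -378, N is off the plane and the points are not all coplanar.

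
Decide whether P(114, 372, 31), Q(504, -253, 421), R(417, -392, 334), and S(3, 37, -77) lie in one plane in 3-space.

No

With P as base: PQ = (390, -625, 390), PR = (303, -764, 303), PS = (-111, -335, -108).
PR × PS = (184017, -909, -186309).
PQ · (PR × PS) = -325755.
Since -325755 ≠ 0, the four points are not coplanar.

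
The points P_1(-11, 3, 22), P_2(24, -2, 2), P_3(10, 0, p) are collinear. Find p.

10

Collinearity requires P_1P_2 × P_1P_3 = 0; each component is linear in p.
The x-component gives (-5)p + (50) = 0, so p = 10.
The remaining components then also vanish.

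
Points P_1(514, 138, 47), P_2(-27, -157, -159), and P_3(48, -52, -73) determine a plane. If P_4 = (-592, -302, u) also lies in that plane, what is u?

-228

A normal to the plane is n = P_1P_2 × P_1P_3 = (-3740, 31076, -34680).
P_4 lies in the plane iff n · P_1P_4 = 0.
This gives (-34680)u + (-7907040) = 0, so u = -228.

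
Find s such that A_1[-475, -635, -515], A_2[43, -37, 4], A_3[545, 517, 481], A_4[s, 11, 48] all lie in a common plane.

71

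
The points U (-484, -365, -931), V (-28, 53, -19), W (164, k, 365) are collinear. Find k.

229

Collinearity requires UV × UW = 0; each component is linear in k.
The x-component gives (-912)k + (208848) = 0, so k = 229.
The remaining components then also vanish.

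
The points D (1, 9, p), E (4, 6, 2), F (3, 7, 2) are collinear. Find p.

2

Direction EF = (-1, 1, 0). From the x-coordinate of D, the parameter along the line is τ = (1 − 4)/(-1) = 3.
Then p = 2 + 3·(0) = 2.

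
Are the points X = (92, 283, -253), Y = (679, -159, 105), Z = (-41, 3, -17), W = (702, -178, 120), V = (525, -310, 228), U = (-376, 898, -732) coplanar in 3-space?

No

The plane through X, Y, Z has normal n = XY × XZ = (-4072, -186146, -223146) and equation n·P = 3401996.
Checking the remaining points: n·W = 3497924, n·V = 4690172, n·U = -2285164.
Since n·W = 3497924 ≠ 3401996, W is off the plane and the points are not all coplanar.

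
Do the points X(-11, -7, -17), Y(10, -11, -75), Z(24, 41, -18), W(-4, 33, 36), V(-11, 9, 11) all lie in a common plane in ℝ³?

The plane through X, Y, Z has normal n = XY × XZ = (2788, -2009, 1148) and equation n·P = -36121.
Checking the remaining points: n·W = -36121, n·V = -36121.
All equal -36121, so all 5 points lie in one plane.

Yes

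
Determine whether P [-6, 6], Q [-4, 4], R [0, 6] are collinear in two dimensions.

No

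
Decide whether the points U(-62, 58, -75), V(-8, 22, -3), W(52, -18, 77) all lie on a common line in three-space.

UV = (54, -36, 72), UW = (114, -76, 152).
UV × UW = (0, 0, 0).
The cross product vanishes, so the three points are collinear.

Yes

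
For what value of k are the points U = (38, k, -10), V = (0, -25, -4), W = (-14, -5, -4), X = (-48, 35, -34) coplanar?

The points are coplanar iff UV · (UW × UX) = 0.
Expanding, this is linear in k: (420)k + (34020) = 0.
So k = -81.

-81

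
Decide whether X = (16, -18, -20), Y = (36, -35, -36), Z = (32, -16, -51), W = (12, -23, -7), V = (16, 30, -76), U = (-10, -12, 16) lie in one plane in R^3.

No

The plane through X, Y, Z has normal n = XY × XZ = (559, 364, 312) and equation n·P = -3848.
Checking the remaining points: n·W = -3848, n·V = -3848, n·U = -4966.
Since n·U = -4966 ≠ -3848, U is off the plane and the points are not all coplanar.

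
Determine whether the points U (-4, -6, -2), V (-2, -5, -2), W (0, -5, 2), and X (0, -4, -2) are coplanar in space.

With U as base: UV = (2, 1, 0), UW = (4, 1, 4), UX = (4, 2, 0).
UW × UX = (-8, 16, 4).
UV · (UW × UX) = 0.
The scalar triple product vanishes, so the four points are coplanar.

Yes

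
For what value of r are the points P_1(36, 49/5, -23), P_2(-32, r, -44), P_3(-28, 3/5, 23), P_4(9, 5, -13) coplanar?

-34/5

The points are coplanar iff P_1P_2 · (P_1P_3 × P_1P_4) = 0.
Expanding, this is linear in r: (-602)r + (-20468/5) = 0.
So r = -34/5.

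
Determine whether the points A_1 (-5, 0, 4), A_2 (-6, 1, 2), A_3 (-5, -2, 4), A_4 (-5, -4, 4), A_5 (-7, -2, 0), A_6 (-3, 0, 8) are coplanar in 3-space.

The plane through A_1, A_2, A_3 has normal n = A_1A_2 × A_1A_3 = (-4, 0, 2) and equation n·P = 28.
Checking the remaining points: n·A_4 = 28, n·A_5 = 28, n·A_6 = 28.
All equal 28, so all 6 points lie in one plane.

Yes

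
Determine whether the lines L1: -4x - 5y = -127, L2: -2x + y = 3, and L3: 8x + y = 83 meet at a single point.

Yes

The three lines meet at one point iff the augmented coefficient matrix [aᵢ bᵢ cᵢ] has rank < 3, i.e. its determinant vanishes.
Here the determinant is 0.
It vanishes, so the lines are concurrent at (8, 19).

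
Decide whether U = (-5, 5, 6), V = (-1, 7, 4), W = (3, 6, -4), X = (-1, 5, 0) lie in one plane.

Yes

The four points are coplanar iff the 3×3 determinant with rows UV, UW, UX is zero.
Rows: (4, 2, -2), (8, 1, -10), (4, 0, -6).
Expanding along the first row: (4)(-6) − (2)(-8) + (-2)(-4) = 0.
Zero determinant ⇒ coplanar.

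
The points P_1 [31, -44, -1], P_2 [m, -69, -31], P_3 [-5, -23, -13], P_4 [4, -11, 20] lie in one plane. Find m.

41

Coplanarity ⇔ det[P_1P_2; P_1P_3; P_1P_4] = 0.
Expanding, this is linear in m: (837)m + (-34317) = 0.
So m = 41.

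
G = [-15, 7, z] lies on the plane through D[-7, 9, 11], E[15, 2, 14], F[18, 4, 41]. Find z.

-31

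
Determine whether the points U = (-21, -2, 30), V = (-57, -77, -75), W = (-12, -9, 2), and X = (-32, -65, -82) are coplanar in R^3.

No

A normal to the plane through U, V, W is n = UV × UW = (1365, -1953, 927).
The plane has equation n·P = 3051. For X: n·X = 7251.
7251 ≠ 3051, so X is off the plane.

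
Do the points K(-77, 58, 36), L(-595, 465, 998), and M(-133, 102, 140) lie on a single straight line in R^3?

KL = (-518, 407, 962), KM = (-56, 44, 104).
KL × KM = (0, 0, 0).
The cross product vanishes, so the three points are collinear.

Yes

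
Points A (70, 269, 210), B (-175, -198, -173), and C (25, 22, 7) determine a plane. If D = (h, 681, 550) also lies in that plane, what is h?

-130

A normal to the plane is n = AB × AC = (200, -32500, 39500).
D lies in the plane iff n · AD = 0.
This gives (200)h + (26000) = 0, so h = -130.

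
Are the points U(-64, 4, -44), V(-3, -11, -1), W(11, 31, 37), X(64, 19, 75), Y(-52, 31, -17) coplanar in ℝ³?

The plane through U, V, W has normal n = UV × UW = (-2376, -1716, 2772) and equation n·P = 23232.
Checking the remaining points: n·X = 23232, n·Y = 23232.
All equal 23232, so all 5 points lie in one plane.

Yes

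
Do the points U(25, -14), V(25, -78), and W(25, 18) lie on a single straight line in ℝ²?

UV = (0, -64), UW = (0, 32).
det[UV; UW] = (0)(32) − (-64)(0) = 0.
The determinant is zero, so the points are collinear.

Yes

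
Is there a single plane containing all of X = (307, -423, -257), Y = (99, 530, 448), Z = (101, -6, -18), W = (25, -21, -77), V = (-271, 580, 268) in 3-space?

Yes

The plane through X, Y, Z has normal n = XY × XZ = (-66218, -95518, 109582) and equation n·P = -8087386.
Checking the remaining points: n·W = -8087386, n·V = -8087386.
All equal -8087386, so all 5 points lie in one plane.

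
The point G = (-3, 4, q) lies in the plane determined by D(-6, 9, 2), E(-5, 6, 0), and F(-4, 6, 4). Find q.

Coplanarity requires DE · (DF × DG) = 0.
DE = (1, -3, -2), DF = (2, -3, 2); the triple product is linear in q with coefficient 3 and constant term -12.
Setting it to zero: q = 4.

4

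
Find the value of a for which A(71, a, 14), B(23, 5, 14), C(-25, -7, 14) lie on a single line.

17

Collinearity requires AB × AC = 0; each component is linear in a.
The z-component gives (-48)a + (816) = 0, so a = 17.
The remaining components then also vanish.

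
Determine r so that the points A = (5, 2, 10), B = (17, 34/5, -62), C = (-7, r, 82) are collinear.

-14/5

Collinearity requires AB × AC = 0; each component is linear in r.
The x-component gives (72)r + (1008/5) = 0, so r = -14/5.
The remaining components then also vanish.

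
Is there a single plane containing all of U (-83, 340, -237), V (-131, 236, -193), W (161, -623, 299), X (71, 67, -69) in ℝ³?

No

The four points are coplanar iff the 3×3 determinant with rows UV, UW, UX is zero.
Rows: (-48, -104, 44), (244, -963, 536), (154, -273, 168).
Expanding along the first row: (-48)(-15456) − (-104)(-41552) + (44)(81690) = 14840.
Nonzero ⇒ not coplanar.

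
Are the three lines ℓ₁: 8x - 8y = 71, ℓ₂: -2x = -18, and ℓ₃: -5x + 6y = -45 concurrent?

Intersecting ℓ₁ and ℓ₂: solving the 2×2 system gives (x, y) = (9, 1/8).
Substitute into ℓ₃: (-5)(9) + (6)(1/8) = -177/4.
But ℓ₃ requires -45 ≠ -177/4, so the three lines have no common point.

No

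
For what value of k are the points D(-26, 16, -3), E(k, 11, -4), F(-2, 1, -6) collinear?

-18

Collinearity requires DE × DF = 0; each component is linear in k.
The y-component gives (3)k + (54) = 0, so k = -18.
The remaining components then also vanish.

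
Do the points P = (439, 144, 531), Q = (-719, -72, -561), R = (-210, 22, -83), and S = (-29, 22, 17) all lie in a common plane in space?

The four points are coplanar iff the 3×3 determinant with rows PQ, PR, PS is zero.
Rows: (-1158, -216, -1092), (-649, -122, -614), (-468, -122, -514).
Expanding along the first row: (-1158)(-12200) − (-216)(46234) + (-1092)(22082) = 600.
Nonzero ⇒ not coplanar.

No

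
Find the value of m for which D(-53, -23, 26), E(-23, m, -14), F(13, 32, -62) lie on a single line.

2

Collinearity requires DE × DF = 0; each component is linear in m.
The x-component gives (-88)m + (176) = 0, so m = 2.
The remaining components then also vanish.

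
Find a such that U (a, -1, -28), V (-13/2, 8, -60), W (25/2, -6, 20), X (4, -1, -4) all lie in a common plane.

Coplanarity ⇔ det[UV; UW; UX] = 0.
Expanding, this is linear in a: (64)a + (-832) = 0.
So a = 13.

13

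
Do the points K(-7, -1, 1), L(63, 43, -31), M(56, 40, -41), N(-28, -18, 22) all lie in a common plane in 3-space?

A normal to the plane through K, L, M is n = KL × KM = (-536, 924, 98).
The plane has equation n·P = 2926. For N: n·N = 532.
532 ≠ 2926, so N is off the plane.

No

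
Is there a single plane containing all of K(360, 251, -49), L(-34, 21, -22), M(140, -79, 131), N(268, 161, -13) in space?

A normal to the plane through K, L, M is n = KL × KM = (-32490, 64980, 79420).
The plane has equation n·P = 722000. For N: n·N = 722000.
Equal, so N lies in the plane and all four are coplanar.

Yes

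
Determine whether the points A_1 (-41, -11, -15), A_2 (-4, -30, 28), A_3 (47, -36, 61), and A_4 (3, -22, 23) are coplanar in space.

The four points are coplanar iff the 3×3 determinant with rows A_1A_2, A_1A_3, A_1A_4 is zero.
Rows: (37, -19, 43), (88, -25, 76), (44, -11, 38).
Expanding along the first row: (37)(-114) − (-19)(0) + (43)(132) = 1458.
Nonzero ⇒ not coplanar.

No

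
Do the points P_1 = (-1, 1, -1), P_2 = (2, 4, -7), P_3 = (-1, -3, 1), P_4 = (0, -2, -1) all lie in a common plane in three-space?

Yes

With P_1 as base: P_1P_2 = (3, 3, -6), P_1P_3 = (0, -4, 2), P_1P_4 = (1, -3, 0).
P_1P_3 × P_1P_4 = (6, 2, 4).
P_1P_2 · (P_1P_3 × P_1P_4) = 0.
The scalar triple product vanishes, so the four points are coplanar.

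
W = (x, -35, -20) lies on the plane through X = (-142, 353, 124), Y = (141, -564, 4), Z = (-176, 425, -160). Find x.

-26

The plane through X, Y, Z has equation 269068x + 84452y − 10802z = -9735548.
Substituting W: (269068)x + (-2739780) = -9735548, so x = -26.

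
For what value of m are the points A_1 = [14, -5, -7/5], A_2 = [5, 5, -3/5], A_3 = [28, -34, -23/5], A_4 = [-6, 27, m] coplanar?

9/5

Normal to plane A_1A_2A_3: n = (-44/5, -88/5, 121); plane equation n·P = -1023/5.
Requiring n·A_4 = -1023/5: (121)m + (-2112/5) = -1023/5.
So m = 9/5.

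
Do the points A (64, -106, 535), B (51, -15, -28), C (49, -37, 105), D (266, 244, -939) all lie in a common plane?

A normal to the plane through A, B, C is n = AB × AC = (-283, 2855, 468).
The plane has equation n·P = -70362. For D: n·D = 181890.
181890 ≠ -70362, so D is off the plane.

No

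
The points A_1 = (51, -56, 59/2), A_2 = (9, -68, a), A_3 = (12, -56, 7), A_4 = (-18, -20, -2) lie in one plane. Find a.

Normal to plane A_1A_3A_4: n = (810, 324, -1404); plane equation n·P = -18252.
Requiring n·A_2 = -18252: (-1404)a + (-14742) = -18252.
So a = 5/2.

5/2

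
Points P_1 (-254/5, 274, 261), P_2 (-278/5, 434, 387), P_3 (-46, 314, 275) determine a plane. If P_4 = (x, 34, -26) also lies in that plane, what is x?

The plane through P_1, P_2, P_3 has equation −2800x + 672y − 960z = 75808.
Substituting P_4: (-2800)x + (47808) = 75808, so x = -10.

-10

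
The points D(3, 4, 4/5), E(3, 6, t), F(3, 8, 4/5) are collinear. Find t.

4/5

Direction DF = (0, 4, 0). From the y-coordinate of E, the parameter along the line is τ = (6 − 4)/4 = 1/2.
Then t = 4/5 + 1/2·(0) = 4/5.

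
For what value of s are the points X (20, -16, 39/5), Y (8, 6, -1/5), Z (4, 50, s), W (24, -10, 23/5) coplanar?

Normal to plane XYW: n = (-112/5, -352/5, -160); plane equation n·P = -2848/5.
Requiring n·Z = -2848/5: (-160)s + (-18048/5) = -2848/5.
So s = -19.

-19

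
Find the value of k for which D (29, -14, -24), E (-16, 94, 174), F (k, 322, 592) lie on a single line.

Direction DE = (-45, 108, 198). From the y-coordinate of F, the parameter along the line is τ = (322 − (-14))/108 = 28/9.
Then k = 29 + 28/9·(-45) = -111.

-111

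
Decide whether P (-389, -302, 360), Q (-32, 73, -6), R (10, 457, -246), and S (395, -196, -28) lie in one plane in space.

Yes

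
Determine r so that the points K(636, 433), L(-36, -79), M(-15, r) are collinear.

The three points are collinear iff det[KL; KM] = 0.
This determinant is linear in r: (-672)r + (-42336) = 0, so r = -63.

-63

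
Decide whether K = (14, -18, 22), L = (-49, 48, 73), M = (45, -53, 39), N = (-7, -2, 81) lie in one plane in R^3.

No

A normal to the plane through K, L, M is n = KL × KM = (2907, 2652, 159).
The plane has equation n·P = -3540. For N: n·N = -12774.
-12774 ≠ -3540, so N is off the plane.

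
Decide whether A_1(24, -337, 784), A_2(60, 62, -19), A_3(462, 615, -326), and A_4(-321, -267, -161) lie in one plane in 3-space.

Yes

The four points are coplanar iff the 3×3 determinant with rows A_1A_2, A_1A_3, A_1A_4 is zero.
Rows: (36, 399, -803), (438, 952, -1110), (-345, 70, -945).
Expanding along the first row: (36)(-821940) − (399)(-796860) + (-803)(359100) = 0.
Zero determinant ⇒ coplanar.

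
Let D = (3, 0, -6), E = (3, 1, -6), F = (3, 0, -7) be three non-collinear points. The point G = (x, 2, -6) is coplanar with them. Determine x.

3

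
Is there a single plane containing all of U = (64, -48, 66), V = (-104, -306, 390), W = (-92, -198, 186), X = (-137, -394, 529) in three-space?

Yes

A normal to the plane through U, V, W is n = UV × UW = (17640, -30384, -15048).
The plane has equation n·P = 1594224. For X: n·X = 1594224.
Equal, so X lies in the plane and all four are coplanar.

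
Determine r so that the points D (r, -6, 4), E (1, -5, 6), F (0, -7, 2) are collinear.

1/2

Collinearity requires DE × DF = 0; each component is linear in r.
The y-component gives (-4)r + (2) = 0, so r = 1/2.
The remaining components then also vanish.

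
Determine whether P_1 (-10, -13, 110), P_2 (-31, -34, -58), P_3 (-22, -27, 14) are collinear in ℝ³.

No

P_1P_2 = (-21, -21, -168), P_1P_3 = (-12, -14, -96).
Comparing components 2 and 3: (-21)(-96) − (-168)(-14) = -336 ≠ 0, so P_1P_2 and P_1P_3 are not parallel and the points are not collinear.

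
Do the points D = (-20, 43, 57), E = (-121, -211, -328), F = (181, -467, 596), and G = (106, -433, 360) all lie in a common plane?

A normal to the plane through D, E, F is n = DE × DF = (-333256, -22946, 102564).
The plane has equation n·P = 11524590. For G: n·G = 11533522.
11533522 ≠ 11524590, so G is off the plane.

No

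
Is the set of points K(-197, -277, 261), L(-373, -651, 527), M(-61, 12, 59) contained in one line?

No

KL = (-176, -374, 266), KM = (136, 289, -202).
KL × KM = (-1326, 624, 0).
The cross product is nonzero, so the points do not lie on one line.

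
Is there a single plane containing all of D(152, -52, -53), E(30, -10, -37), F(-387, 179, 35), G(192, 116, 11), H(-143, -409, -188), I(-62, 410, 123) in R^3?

No

The plane through D, E, F has normal n = DE × DF = (0, 2112, -5544) and equation n·P = 184008.
Checking the remaining points: n·G = 184008, n·H = 178464, n·I = 184008.
Since n·H = 178464 ≠ 184008, H is off the plane and the points are not all coplanar.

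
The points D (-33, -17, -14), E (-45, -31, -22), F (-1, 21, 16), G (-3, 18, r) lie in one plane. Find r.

6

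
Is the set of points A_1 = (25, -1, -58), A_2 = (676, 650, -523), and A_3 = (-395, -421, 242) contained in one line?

Yes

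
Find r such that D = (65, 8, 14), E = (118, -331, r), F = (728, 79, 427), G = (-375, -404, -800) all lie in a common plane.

Coplanarity ⇔ det[DE; DF; DG] = 0.
Expanding, this is linear in r: (-241916)r + (-112007108) = 0.
So r = -463.

-463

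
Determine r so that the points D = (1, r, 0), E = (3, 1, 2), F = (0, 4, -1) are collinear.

3

Direction EF = (-3, 3, -3). From the x-coordinate of D, the parameter along the line is τ = (1 − 3)/(-3) = 2/3.
Then r = 1 + 2/3·(3) = 3.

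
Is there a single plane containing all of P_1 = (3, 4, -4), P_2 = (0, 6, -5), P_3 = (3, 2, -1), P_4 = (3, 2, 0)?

No

A normal to the plane through P_1, P_2, P_3 is n = P_1P_2 × P_1P_3 = (4, 9, 6).
The plane has equation n·P = 24. For P_4: n·P_4 = 30.
30 ≠ 24, so P_4 is off the plane.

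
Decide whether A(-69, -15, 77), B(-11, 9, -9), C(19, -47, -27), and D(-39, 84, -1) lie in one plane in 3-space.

With A as base: AB = (58, 24, -86), AC = (88, -32, -104), AD = (30, 99, -78).
AC × AD = (12792, 3744, 9672).
AB · (AC × AD) = 0.
The scalar triple product vanishes, so the four points are coplanar.

Yes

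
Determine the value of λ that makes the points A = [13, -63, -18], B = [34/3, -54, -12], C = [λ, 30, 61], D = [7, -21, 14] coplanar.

10/3

The points are coplanar iff AB · (AC × AD) = 0.
Expanding, this is linear in λ: (-36)λ + (120) = 0.
So λ = 10/3.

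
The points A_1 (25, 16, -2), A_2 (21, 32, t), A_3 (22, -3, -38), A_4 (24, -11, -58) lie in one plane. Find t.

38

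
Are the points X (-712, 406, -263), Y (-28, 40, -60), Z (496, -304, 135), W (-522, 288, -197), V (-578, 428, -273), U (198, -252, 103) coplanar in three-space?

The plane through X, Y, Z has normal n = XY × XZ = (-1538, -27008, -43512) and equation n·P = 1573464.
Checking the remaining points: n·W = 1596396, n·V = 1208316, n·U = 2019756.
Since n·W = 1596396 ≠ 1573464, W is off the plane and the points are not all coplanar.

No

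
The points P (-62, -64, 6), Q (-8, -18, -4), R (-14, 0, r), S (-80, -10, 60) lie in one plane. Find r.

The points are coplanar iff PQ · (PR × PS) = 0.
Expanding, this is linear in r: (-3744)r + (52416) = 0.
So r = 14.

14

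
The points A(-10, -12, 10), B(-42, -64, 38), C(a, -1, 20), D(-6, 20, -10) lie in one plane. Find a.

87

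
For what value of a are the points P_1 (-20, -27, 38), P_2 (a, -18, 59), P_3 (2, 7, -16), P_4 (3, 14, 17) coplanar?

Normal to plane P_1P_3P_4: n = (1500, -780, 120); plane equation n·P = -4380.
Requiring n·P_2 = -4380: (1500)a + (21120) = -4380.
So a = -17.

-17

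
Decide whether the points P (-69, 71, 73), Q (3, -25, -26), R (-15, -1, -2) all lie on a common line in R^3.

PQ = (72, -96, -99), PR = (54, -72, -75).
PQ × PR = (72, 54, 0).
The cross product is nonzero, so the points do not lie on one line.

No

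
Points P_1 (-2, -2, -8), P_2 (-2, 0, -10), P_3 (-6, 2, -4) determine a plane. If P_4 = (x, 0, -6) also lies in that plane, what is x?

-4

A normal to the plane is n = P_1P_2 × P_1P_3 = (16, 8, 8).
P_4 lies in the plane iff n · P_1P_4 = 0.
This gives (16)x + (64) = 0, so x = -4.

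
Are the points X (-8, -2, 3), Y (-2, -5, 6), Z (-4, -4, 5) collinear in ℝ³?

Yes

XY = (6, -3, 3), XZ = (4, -2, 2).
XY × XZ = (0, 0, 0).
The cross product vanishes, so the three points are collinear.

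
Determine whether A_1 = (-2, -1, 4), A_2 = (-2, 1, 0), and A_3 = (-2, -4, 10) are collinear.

A_1A_2 = (0, 2, -4), A_1A_3 = (0, -3, 6).
Each component of A_1A_3 is -3/2 times the corresponding component of A_1A_2, so A_1A_3 = -3/2·A_1A_2 and the points are collinear.

Yes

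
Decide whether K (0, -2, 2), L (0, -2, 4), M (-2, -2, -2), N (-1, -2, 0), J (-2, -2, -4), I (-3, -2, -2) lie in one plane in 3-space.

Yes

The plane through K, L, M has normal n = KL × KM = (0, -4, 0) and equation n·P = 8.
Checking the remaining points: n·N = 8, n·J = 8, n·I = 8.
All equal 8, so all 6 points lie in one plane.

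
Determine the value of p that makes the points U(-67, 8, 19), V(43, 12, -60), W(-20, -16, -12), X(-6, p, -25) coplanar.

12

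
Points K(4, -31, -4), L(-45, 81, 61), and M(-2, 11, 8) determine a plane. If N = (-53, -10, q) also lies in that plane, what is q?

The plane through K, L, M has equation −1386x + 198y − 1386z = -6138.
Substituting N: (-1386)q + (71478) = -6138, so q = 56.

56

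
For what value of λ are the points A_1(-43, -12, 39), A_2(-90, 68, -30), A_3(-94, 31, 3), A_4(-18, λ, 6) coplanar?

24

Coplanarity ⇔ det[A_1A_2; A_1A_3; A_1A_4] = 0.
Expanding, this is linear in λ: (1827)λ + (-43848) = 0.
So λ = 24.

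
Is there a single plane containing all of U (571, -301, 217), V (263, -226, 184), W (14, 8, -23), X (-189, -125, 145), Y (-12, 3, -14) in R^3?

The plane through U, V, W has normal n = UV × UW = (-7803, -55539, -53397) and equation n·P = 674577.
Checking the remaining points: n·X = 674577, n·Y = 674577.
All equal 674577, so all 5 points lie in one plane.

Yes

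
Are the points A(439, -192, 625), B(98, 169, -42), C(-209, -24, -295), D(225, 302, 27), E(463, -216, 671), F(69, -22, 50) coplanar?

The plane through A, B, C has normal n = AB × AC = (-220064, 118496, 176640) and equation n·P = -8959328.
Checking the remaining points: n·D = -8959328, n·E = -8959328, n·F = -8959328.
All equal -8959328, so all 6 points lie in one plane.

Yes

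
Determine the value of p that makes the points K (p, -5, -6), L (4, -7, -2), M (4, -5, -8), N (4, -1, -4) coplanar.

The points are coplanar iff KL · (KM × KN) = 0.
Expanding, this is linear in p: (-32)p + (128) = 0.
So p = 4.

4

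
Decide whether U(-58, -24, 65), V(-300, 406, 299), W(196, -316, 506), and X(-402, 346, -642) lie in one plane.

Yes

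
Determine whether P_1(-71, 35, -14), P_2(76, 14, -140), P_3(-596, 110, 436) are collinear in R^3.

P_1P_2 = (147, -21, -126), P_1P_3 = (-525, 75, 450).
P_1P_2 × P_1P_3 = (0, 0, 0).
The cross product vanishes, so the three points are collinear.

Yes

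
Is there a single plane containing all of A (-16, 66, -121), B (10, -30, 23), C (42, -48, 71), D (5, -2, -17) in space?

With A as base: AB = (26, -96, 144), AC = (58, -114, 192), AD = (21, -68, 104).
AC × AD = (1200, -2000, -1550).
AB · (AC × AD) = 0.
The scalar triple product vanishes, so the four points are coplanar.

Yes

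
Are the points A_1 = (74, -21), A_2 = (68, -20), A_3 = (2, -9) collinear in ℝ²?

Yes

A_1A_2 = (-6, 1), A_1A_3 = (-72, 12).
det[A_1A_2; A_1A_3] = (-6)(12) − (1)(-72) = 0.
The determinant is zero, so the points are collinear.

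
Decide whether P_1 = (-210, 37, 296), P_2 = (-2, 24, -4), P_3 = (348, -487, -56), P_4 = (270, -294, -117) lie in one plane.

No

The four points are coplanar iff the 3×3 determinant with rows P_1P_2, P_1P_3, P_1P_4 is zero.
Rows: (208, -13, -300), (558, -524, -352), (480, -331, -413).
Expanding along the first row: (208)(99900) − (-13)(-61494) + (-300)(66822) = -66822.
Nonzero ⇒ not coplanar.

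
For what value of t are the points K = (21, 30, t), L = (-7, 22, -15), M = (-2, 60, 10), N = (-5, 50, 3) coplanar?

Coplanarity ⇔ det[KL; KM; KN] = 0.
Expanding, this is linear in t: (-64)t + (-192) = 0.
So t = -3.

-3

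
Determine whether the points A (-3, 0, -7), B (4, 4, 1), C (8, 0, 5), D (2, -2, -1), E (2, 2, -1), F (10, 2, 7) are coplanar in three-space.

No

The plane through A, B, C has normal n = AB × AC = (48, 4, -44) and equation n·P = 164.
Checking the remaining points: n·D = 132, n·E = 148, n·F = 180.
Since n·D = 132 ≠ 164, D is off the plane and the points are not all coplanar.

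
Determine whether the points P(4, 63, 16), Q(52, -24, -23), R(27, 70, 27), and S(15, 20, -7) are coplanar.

Yes

A normal to the plane through P, Q, R is n = PQ × PR = (-684, -1425, 2337).
The plane has equation n·X = -55119. For S: n·S = -55119.
Equal, so S lies in the plane and all four are coplanar.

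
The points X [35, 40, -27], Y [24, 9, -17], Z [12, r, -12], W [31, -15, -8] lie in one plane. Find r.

-8

Normal to plane XYW: n = (-39, 169, 481); plane equation n·P = -7592.
Requiring n·Z = -7592: (169)r + (-6240) = -7592.
So r = -8.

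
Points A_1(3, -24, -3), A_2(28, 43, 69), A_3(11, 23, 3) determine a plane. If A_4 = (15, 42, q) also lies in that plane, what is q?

The plane through A_1, A_2, A_3 has equation −2982x + 426y + 639z = -21087.
Substituting A_4: (639)q + (-26838) = -21087, so q = 9.

9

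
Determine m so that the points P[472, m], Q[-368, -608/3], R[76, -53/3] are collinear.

Collinearity: (P − Q) must be parallel to (R − Q) = (444, 185).
Cross-multiplying the components: (m − (-608/3))·(444) = (840)·(185).
Solving gives m = 442/3.

442/3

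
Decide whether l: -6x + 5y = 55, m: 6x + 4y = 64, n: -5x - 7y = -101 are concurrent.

Lines aᵢx + bᵢy = cᵢ with pairwise distinct directions are concurrent exactly when det[aᵢ bᵢ cᵢ] = 0.
Here the determinant is -44.
Nonzero, so no common point exists.

No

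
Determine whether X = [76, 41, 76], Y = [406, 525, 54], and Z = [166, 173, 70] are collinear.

XY = (330, 484, -22), XZ = (90, 132, -6).
Each component of XZ is 3/11 times the corresponding component of XY, so XZ = 3/11·XY and the points are collinear.

Yes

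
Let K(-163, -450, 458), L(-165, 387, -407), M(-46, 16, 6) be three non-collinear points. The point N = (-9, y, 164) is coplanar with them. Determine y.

-128

A normal to the plane is n = KL × KM = (24766, -102109, -98861).
N lies in the plane iff n · KN = 0.
This gives (-102109)y + (-13069952) = 0, so y = -128.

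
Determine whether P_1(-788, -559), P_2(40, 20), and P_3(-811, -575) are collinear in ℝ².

P_1P_2 = (828, 579), P_1P_3 = (-23, -16).
If collinear, P_1P_3 would be a scalar multiple of P_1P_2. But (828)·(-16) ≠ (579)·(-23) (difference 69), so they are not parallel; the points are not collinear.

No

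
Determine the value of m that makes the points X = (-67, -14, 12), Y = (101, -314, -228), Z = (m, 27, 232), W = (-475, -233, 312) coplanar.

The points are coplanar iff XY · (XZ × XW) = 0.
Expanding, this is linear in m: (142560)m + (42625440) = 0.
So m = -299.

-299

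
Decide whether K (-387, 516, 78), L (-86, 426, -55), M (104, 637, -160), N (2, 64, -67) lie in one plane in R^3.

No

A normal to the plane through K, L, M is n = KL × KM = (37513, 6335, 80611).
The plane has equation n·P = -4961013. For N: n·N = -4920471.
-4920471 ≠ -4961013, so N is off the plane.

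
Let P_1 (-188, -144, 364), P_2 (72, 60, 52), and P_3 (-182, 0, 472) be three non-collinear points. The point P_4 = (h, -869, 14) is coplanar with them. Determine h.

-323

Coplanarity requires P_1P_2 · (P_1P_3 × P_1P_4) = 0.
P_1P_2 = (260, 204, -312), P_1P_3 = (6, 144, 108); the triple product is linear in h with coefficient 66960 and constant term 21628080.
Setting it to zero: h = -323.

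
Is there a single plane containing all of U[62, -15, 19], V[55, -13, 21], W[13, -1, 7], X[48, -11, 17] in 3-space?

Yes

The four points are coplanar iff the 3×3 determinant with rows UV, UW, UX is zero.
Rows: (-7, 2, 2), (-49, 14, -12), (-14, 4, -2).
Expanding along the first row: (-7)(20) − (2)(-70) + (2)(0) = 0.
Zero determinant ⇒ coplanar.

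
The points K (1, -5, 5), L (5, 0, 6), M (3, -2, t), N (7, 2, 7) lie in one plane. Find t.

5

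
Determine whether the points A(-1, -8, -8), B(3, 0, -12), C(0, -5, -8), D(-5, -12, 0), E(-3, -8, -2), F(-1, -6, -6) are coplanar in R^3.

The plane through A, B, C has normal n = AB × AC = (12, -4, 4) and equation n·P = -12.
Checking the remaining points: n·D = -12, n·E = -12, n·F = -12.
All equal -12, so all 6 points lie in one plane.

Yes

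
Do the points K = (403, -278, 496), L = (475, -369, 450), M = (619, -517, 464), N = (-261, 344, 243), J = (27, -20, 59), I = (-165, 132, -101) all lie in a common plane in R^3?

Yes

The plane through K, L, M has normal n = KL × KM = (-8082, -7632, 2448) and equation n·P = 78858.
Checking the remaining points: n·N = 78858, n·J = 78858, n·I = 78858.
All equal 78858, so all 6 points lie in one plane.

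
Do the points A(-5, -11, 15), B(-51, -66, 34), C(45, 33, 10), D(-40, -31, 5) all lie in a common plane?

The four points are coplanar iff the 3×3 determinant with rows AB, AC, AD is zero.
Rows: (-46, -55, 19), (50, 44, -5), (-35, -20, -10).
Expanding along the first row: (-46)(-540) − (-55)(-675) + (19)(540) = -2025.
Nonzero ⇒ not coplanar.

No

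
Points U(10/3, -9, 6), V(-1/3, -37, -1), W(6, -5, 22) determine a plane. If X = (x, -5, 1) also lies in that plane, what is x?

A normal to the plane is n = UV × UW = (-420, 40, 60).
X lies in the plane iff n · UX = 0.
This gives (-420)x + (1260) = 0, so x = 3.

3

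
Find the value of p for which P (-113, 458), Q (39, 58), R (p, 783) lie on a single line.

Collinearity: (R − P) must be parallel to (Q − P) = (152, -400).
Cross-multiplying the components: (p − (-113))·(-400) = (325)·(152).
Solving gives p = -473/2.

-473/2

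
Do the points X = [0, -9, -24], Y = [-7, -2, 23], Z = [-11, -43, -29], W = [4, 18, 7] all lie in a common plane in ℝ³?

No

The four points are coplanar iff the 3×3 determinant with rows XY, XZ, XW is zero.
Rows: (-7, 7, 47), (-11, -34, -5), (4, 27, 31).
Expanding along the first row: (-7)(-919) − (7)(-321) + (47)(-161) = 1113.
Nonzero ⇒ not coplanar.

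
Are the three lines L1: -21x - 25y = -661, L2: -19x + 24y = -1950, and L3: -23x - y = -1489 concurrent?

Intersecting L1 and L2: solving the 2×2 system gives (x, y) = (66, -29).
Substitute into L3: (-23)(66) + (-1)(-29) = -1489.
This equals -1489, so (66, -29) lies on all three lines and they are concurrent.

Yes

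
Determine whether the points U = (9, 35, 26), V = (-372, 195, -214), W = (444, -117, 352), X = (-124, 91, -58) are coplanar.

No

The four points are coplanar iff the 3×3 determinant with rows UV, UW, UX is zero.
Rows: (-381, 160, -240), (435, -152, 326), (-133, 56, -84).
Expanding along the first row: (-381)(-5488) − (160)(6818) + (-240)(4144) = 5488.
Nonzero ⇒ not coplanar.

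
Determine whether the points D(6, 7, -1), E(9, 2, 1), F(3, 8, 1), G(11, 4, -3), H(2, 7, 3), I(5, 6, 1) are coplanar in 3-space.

Yes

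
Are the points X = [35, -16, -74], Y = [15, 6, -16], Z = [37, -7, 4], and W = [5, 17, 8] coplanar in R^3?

With X as base: XY = (-20, 22, 58), XZ = (2, 9, 78), XW = (-30, 33, 82).
XZ × XW = (-1836, -2504, 336).
XY · (XZ × XW) = 1120.
Since 1120 ≠ 0, the four points are not coplanar.

No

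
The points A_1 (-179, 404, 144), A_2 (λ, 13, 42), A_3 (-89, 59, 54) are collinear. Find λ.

-77

Collinearity requires A_1A_2 × A_1A_3 = 0; each component is linear in λ.
The y-component gives (90)λ + (6930) = 0, so λ = -77.
The remaining components then also vanish.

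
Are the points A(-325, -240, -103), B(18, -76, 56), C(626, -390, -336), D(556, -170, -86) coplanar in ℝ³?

Yes

The four points are coplanar iff the 3×3 determinant with rows AB, AC, AD is zero.
Rows: (343, 164, 159), (951, -150, -233), (881, 70, 17).
Expanding along the first row: (343)(13760) − (164)(221440) + (159)(198720) = 0.
Zero determinant ⇒ coplanar.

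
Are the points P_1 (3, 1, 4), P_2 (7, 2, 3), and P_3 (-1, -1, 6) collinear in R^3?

P_1P_2 = (4, 1, -1), P_1P_3 = (-4, -2, 2).
P_1P_2 × P_1P_3 = (0, -4, -4).
The cross product is nonzero, so the points do not lie on one line.

No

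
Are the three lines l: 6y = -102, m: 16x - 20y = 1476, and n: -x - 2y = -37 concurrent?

Yes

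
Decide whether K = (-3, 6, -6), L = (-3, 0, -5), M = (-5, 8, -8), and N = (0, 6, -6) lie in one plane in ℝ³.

No

With K as base: KL = (0, -6, 1), KM = (-2, 2, -2), KN = (3, 0, 0).
KM × KN = (0, -6, -6).
KL · (KM × KN) = 30.
Since 30 ≠ 0, the four points are not coplanar.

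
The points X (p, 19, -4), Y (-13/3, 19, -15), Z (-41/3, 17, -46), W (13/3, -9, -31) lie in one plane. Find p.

-2/3

Coplanarity ⇔ det[XY; XZ; XW] = 0.
Expanding, this is linear in p: (836)p + (1672/3) = 0.
So p = -2/3.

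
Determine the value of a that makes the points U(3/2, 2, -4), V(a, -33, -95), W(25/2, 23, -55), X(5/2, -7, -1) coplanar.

Coplanarity ⇔ det[UV; UW; UX] = 0.
Expanding, this is linear in a: (-396)a + (14454) = 0.
So a = 73/2.

73/2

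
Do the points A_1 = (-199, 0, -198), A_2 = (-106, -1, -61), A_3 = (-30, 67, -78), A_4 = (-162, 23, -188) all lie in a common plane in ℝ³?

No

The four points are coplanar iff the 3×3 determinant with rows A_1A_2, A_1A_3, A_1A_4 is zero.
Rows: (93, -1, 137), (169, 67, 120), (37, 23, 10).
Expanding along the first row: (93)(-2090) − (-1)(-2750) + (137)(1408) = -4224.
Nonzero ⇒ not coplanar.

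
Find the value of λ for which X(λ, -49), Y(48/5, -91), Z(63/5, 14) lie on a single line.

The three points are collinear iff det[XY; XZ] = 0.
This determinant is linear in λ: (-105)λ + (1134) = 0, so λ = 54/5.

54/5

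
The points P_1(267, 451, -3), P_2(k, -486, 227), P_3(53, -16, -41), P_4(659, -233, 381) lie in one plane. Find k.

329

Normal to plane P_1P_3P_4: n = (-205320, 67280, 329440); plane equation n·P = -25465480.
Requiring n·P_2 = -25465480: (-205320)k + (42084800) = -25465480.
So k = 329.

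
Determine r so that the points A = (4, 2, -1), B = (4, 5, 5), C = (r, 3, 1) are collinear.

4

Direction AB = (0, 3, 6). From the y-coordinate of C, the parameter along the line is τ = (3 − 2)/3 = 1/3.
Then r = 4 + 1/3·(0) = 4.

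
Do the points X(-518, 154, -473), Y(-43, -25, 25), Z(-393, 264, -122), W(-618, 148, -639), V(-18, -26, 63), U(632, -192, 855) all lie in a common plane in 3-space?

The plane through X, Y, Z has normal n = XY × XZ = (-117609, -104475, 74625) and equation n·P = 9534687.
Checking the remaining points: n·W = 9534687, n·V = 9534687, n·U = 9534687.
All equal 9534687, so all 6 points lie in one plane.

Yes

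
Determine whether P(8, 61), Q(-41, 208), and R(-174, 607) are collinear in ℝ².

PQ = (-49, 147), PR = (-182, 546).
Twice the signed area of △PQR is (-49)(546) − (147)(-182) = 0.
The triangle is degenerate (zero area), so the points are collinear.

Yes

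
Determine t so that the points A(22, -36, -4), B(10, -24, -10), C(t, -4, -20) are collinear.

Collinearity requires AB × AC = 0; each component is linear in t.
The y-component gives (-6)t + (-60) = 0, so t = -10.
The remaining components then also vanish.

-10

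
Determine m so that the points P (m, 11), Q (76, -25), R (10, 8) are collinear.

4

The three points are collinear iff det[PQ; PR] = 0.
This determinant is linear in m: (-33)m + (132) = 0, so m = 4.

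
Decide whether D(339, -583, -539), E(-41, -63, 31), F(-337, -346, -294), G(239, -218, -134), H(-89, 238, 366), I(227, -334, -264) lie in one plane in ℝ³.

Yes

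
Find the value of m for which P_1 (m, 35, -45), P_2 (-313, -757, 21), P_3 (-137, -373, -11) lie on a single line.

Direction P_2P_3 = (176, 384, -32). From the y-coordinate of P_1, the parameter along the line is τ = (35 − (-757))/384 = 33/16.
Then m = (-313) + 33/16·(176) = 50.

50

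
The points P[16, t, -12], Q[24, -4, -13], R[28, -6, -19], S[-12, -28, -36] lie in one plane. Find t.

-6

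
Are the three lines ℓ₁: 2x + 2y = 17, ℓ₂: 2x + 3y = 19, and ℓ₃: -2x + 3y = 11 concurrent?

No

The three lines meet at one point iff the augmented coefficient matrix [aᵢ bᵢ cᵢ] has rank < 3, i.e. its determinant vanishes.
Here the determinant is 36.
Nonzero, so no common point exists.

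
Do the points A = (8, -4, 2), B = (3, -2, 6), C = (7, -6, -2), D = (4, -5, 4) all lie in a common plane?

No

The four points are coplanar iff the 3×3 determinant with rows AB, AC, AD is zero.
Rows: (-5, 2, 4), (-1, -2, -4), (-4, -1, 2).
Expanding along the first row: (-5)(-8) − (2)(-18) + (4)(-7) = 48.
Nonzero ⇒ not coplanar.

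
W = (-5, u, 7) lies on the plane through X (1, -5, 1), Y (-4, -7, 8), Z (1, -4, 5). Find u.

The plane through X, Y, Z has equation −15x + 20y − 5z = -120.
Substituting W: (20)u + (40) = -120, so u = -8.

-8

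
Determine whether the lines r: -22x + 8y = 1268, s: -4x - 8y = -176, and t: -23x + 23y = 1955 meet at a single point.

Yes

Intersecting r and s: solving the 2×2 system gives (x, y) = (-42, 43).
Substitute into t: (-23)(-42) + (23)(43) = 1955.
This equals 1955, so (-42, 43) lies on all three lines and they are concurrent.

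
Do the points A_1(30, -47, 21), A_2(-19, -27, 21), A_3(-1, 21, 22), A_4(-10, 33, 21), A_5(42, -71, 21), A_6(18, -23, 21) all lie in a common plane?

No

The plane through A_1, A_2, A_3 has normal n = A_1A_2 × A_1A_3 = (20, 49, -2712) and equation n·P = -58655.
Checking the remaining points: n·A_4 = -55535, n·A_5 = -59591, n·A_6 = -57719.
Since n·A_4 = -55535 ≠ -58655, A_4 is off the plane and the points are not all coplanar.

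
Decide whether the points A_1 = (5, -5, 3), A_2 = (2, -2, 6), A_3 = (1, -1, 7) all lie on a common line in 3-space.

Yes

A_1A_2 = (-3, 3, 3), A_1A_3 = (-4, 4, 4).
Each component of A_1A_3 is 4/3 times the corresponding component of A_1A_2, so A_1A_3 = 4/3·A_1A_2 and the points are collinear.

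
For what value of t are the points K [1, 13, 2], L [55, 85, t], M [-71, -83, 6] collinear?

Collinearity requires KL × KM = 0; each component is linear in t.
The x-component gives (96)t + (96) = 0, so t = -1.
The remaining components then also vanish.

-1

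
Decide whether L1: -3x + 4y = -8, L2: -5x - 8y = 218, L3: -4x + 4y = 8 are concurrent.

No

Lines aᵢx + bᵢy = cᵢ with pairwise distinct directions are concurrent exactly when det[aᵢ bᵢ cᵢ] = 0.
Here the determinant is -104.
Nonzero, so no common point exists.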